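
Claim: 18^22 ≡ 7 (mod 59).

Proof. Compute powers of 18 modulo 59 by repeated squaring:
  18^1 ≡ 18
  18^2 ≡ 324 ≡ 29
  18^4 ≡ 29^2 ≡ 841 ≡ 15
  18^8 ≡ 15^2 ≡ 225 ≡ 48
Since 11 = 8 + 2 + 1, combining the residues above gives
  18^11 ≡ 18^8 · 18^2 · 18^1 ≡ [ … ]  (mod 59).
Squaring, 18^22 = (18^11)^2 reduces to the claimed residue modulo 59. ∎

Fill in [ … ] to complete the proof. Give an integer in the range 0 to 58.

18^8 · 18^2 · 18^1 ≡ 48 · 29 · 18 = 25056.
25056 mod 59 = 40, so 18^11 ≡ 40 (mod 59).

40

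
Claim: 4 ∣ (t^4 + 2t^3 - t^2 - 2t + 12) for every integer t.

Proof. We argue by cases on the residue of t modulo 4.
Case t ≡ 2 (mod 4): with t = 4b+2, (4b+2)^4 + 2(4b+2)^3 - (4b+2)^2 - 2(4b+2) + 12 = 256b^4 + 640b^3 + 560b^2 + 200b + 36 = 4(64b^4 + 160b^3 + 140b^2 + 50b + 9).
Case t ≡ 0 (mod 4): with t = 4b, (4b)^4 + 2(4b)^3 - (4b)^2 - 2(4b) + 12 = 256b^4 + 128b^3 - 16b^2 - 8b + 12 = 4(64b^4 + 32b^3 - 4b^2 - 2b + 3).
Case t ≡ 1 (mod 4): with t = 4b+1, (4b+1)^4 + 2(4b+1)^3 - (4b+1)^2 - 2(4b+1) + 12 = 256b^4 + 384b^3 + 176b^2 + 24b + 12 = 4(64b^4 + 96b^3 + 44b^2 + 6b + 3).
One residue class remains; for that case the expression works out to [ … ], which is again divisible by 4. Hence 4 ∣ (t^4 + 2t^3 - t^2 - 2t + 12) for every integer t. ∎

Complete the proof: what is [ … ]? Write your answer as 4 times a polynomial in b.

4(64b^4 + 224b^3 + 284b^2 + 154b + 33)

Only t ≡ 3 (mod 4) is unaccounted for. Put t = 4b+3:
(4b+3)^4 + 2(4b+3)^3 - (4b+3)^2 - 2(4b+3) + 12 expands to 256b^4 + 896b^3 + 1136b^2 + 616b + 132,
and factoring out 4 leaves 4(64b^4 + 224b^3 + 284b^2 + 154b + 33).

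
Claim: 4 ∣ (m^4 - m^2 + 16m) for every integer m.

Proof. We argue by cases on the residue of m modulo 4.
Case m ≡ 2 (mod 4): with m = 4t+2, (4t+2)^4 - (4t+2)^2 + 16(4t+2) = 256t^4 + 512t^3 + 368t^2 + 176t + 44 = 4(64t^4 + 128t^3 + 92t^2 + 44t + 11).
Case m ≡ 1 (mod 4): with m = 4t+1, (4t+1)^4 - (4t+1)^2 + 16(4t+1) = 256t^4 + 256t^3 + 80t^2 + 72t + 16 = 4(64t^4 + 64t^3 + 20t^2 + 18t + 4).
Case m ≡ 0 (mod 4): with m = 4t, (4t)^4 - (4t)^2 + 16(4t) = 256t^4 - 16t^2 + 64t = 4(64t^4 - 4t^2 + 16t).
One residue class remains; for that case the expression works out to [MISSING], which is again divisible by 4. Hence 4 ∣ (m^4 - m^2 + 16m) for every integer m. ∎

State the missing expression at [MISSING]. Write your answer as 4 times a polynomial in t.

4(64t^4 + 192t^3 + 212t^2 + 118t + 30)

Only m ≡ 3 (mod 4) is unaccounted for. Put m = 4t+3:
(4t+3)^4 - (4t+3)^2 + 16(4t+3) expands to 256t^4 + 768t^3 + 848t^2 + 472t + 120,
and factoring out 4 leaves 4(64t^4 + 192t^3 + 212t^2 + 118t + 30).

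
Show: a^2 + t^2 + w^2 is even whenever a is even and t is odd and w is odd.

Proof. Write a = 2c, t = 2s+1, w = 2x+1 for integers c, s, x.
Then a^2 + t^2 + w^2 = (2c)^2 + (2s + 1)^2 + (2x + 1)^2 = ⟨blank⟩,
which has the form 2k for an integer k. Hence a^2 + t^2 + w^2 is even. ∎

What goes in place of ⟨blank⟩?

2(2c^2 + 2s^2 + 2s + 2x^2 + 2x + 1)

Expanding: (2c)^2 + (2s + 1)^2 + (2x + 1)^2 = 4c^2 + 4s^2 + 4s + 4x^2 + 4x + 2.
Every term is even; pulling out the factor of 2 gives 2(2c^2 + 2s^2 + 2s + 2x^2 + 2x + 1).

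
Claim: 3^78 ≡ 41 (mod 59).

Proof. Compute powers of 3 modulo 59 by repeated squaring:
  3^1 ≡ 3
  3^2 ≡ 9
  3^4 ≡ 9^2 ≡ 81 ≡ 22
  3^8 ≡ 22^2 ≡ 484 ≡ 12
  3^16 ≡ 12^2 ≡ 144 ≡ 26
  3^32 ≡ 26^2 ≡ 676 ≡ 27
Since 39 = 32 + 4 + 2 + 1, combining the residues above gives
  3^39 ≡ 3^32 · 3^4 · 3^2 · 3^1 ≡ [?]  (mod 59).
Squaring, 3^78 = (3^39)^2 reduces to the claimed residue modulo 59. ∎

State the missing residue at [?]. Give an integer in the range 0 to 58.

Multiply the listed residues: 27 · 22 · 9 · 3 = 594 → 5346 → 16038.
Reducing modulo 59: 16038 = 271·59 + 49, so 3^39 ≡ 49.

49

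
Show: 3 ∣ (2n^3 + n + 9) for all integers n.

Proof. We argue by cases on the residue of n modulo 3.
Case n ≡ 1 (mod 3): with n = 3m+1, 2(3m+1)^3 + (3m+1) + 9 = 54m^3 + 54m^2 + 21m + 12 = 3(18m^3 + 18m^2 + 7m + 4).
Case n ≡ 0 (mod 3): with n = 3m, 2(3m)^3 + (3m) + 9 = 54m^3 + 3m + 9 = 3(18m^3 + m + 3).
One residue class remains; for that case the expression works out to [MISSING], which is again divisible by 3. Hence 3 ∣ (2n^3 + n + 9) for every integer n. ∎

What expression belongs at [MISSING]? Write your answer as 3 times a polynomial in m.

The residues treated are {1, 0}, so the missing case is n ≡ 2 (mod 3); write n = 3m+2.
Then 2(3m+2)^3 + (3m+2) + 9 = 54m^3 + 108m^2 + 75m + 27 = 3(18m^3 + 36m^2 + 25m + 9).

3(18m^3 + 36m^2 + 25m + 9)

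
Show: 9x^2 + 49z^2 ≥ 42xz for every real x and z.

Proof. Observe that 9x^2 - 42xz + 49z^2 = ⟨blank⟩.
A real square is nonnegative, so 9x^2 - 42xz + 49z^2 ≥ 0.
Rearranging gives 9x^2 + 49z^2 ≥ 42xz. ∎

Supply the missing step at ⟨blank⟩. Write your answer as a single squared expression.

(3x - 7z)^2

9x^2 - 42xz + 49z^2 is a perfect-square trinomial: the outer terms are (3x)^2 and (7z)^2, and the cross term is -2·3x·7z.
So 9x^2 - 42xz + 49z^2 = (3x - 7z)^2 ≥ 0.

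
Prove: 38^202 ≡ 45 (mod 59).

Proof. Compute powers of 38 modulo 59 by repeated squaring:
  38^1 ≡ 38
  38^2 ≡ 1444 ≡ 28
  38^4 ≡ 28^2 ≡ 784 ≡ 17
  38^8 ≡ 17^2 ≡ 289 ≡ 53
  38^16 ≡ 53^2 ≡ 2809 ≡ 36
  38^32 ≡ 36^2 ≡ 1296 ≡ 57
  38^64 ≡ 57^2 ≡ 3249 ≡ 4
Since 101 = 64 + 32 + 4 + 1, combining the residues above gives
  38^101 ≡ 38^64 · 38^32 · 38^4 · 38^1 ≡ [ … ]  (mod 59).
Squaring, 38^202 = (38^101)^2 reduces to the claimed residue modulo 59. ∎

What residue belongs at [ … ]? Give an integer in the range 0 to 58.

Multiply the listed residues: 4 · 57 · 17 · 38 = 228 → 3876 → 147288.
Reducing modulo 59: 147288 = 2496·59 + 24, so 38^101 ≡ 24.

24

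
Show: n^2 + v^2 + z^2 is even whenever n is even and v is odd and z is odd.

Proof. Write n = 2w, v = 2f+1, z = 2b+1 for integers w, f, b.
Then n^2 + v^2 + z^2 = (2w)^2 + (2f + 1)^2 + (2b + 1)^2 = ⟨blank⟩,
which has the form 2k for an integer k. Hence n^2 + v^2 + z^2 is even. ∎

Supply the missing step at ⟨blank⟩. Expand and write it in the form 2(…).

2(2b^2 + 2b + 2f^2 + 2f + 2w^2 + 1)

(2w)^2 + (2f + 1)^2 + (2b + 1)^2 = 4b^2 + 4b + 4f^2 + 4f + 4w^2 + 2
= 2(2b^2 + 2b + 2f^2 + 2f + 2w^2 + 1).
Since 2b^2 + 2b + 2f^2 + 2f + 2w^2 + 1 is an integer, the sum of squares is of the form 2k for an integer k.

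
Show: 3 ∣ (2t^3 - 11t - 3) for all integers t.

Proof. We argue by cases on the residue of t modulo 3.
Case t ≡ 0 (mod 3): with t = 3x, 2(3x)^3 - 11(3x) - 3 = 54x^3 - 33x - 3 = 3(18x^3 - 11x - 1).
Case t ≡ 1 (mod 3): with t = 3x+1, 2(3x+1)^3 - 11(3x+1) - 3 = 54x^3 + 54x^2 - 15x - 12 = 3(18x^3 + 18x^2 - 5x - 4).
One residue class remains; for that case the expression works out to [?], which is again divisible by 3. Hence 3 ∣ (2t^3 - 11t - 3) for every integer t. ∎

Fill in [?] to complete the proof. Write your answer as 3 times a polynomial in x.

Only t ≡ 2 (mod 3) is unaccounted for. Put t = 3x+2:
2(3x+2)^3 - 11(3x+2) - 3 expands to 54x^3 + 108x^2 + 39x - 9,
and factoring out 3 leaves 3(18x^3 + 36x^2 + 13x - 3).

3(18x^3 + 36x^2 + 13x - 3)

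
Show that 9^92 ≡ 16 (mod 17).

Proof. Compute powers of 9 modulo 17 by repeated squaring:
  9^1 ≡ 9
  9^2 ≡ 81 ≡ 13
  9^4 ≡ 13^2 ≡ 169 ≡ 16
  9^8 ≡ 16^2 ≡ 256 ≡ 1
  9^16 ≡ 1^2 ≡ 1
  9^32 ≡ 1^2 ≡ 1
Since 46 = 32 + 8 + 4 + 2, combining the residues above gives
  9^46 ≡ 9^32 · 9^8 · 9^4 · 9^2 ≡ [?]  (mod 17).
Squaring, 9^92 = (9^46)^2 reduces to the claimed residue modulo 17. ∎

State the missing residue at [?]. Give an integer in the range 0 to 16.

Multiply the listed residues: 1 · 1 · 16 · 13 = 1 → 16 → 208.
Reducing modulo 17: 208 = 12·17 + 4, so 9^46 ≡ 4.

4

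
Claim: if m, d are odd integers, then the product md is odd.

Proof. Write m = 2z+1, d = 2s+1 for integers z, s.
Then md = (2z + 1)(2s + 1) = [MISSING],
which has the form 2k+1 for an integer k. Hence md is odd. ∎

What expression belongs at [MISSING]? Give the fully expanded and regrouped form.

Expanding: (2z + 1)(2s + 1) = 4sz + 2s + 2z + 1.
Every term except the constant is even, so this is 2(2sz + s + z) + 1,
and 2sz + s + z ∈ ℤ gives the required form.

2(2sz + s + z) + 1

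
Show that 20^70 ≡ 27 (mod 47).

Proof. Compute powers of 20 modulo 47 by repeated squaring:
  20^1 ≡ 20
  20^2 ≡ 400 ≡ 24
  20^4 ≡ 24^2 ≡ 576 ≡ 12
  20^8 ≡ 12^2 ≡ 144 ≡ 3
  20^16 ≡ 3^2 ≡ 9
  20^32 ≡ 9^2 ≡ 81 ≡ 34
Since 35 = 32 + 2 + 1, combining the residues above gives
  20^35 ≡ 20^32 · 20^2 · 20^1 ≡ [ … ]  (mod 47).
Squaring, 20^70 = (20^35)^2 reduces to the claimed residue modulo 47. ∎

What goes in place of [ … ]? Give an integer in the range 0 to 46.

Multiply the listed residues: 34 · 24 · 20 = 816 → 16320.
Reducing modulo 47: 16320 = 347·47 + 11, so 20^35 ≡ 11.

11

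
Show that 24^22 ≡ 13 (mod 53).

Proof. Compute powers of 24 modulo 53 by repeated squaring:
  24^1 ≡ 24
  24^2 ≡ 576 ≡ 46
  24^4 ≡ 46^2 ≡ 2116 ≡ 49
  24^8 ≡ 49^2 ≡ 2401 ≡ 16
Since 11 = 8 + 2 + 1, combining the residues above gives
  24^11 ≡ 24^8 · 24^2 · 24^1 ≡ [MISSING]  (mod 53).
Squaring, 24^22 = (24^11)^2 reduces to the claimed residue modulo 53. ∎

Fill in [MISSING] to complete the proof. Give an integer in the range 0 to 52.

Multiply the listed residues: 16 · 46 · 24 = 736 → 17664.
Reducing modulo 53: 17664 = 333·53 + 15, so 24^11 ≡ 15.

15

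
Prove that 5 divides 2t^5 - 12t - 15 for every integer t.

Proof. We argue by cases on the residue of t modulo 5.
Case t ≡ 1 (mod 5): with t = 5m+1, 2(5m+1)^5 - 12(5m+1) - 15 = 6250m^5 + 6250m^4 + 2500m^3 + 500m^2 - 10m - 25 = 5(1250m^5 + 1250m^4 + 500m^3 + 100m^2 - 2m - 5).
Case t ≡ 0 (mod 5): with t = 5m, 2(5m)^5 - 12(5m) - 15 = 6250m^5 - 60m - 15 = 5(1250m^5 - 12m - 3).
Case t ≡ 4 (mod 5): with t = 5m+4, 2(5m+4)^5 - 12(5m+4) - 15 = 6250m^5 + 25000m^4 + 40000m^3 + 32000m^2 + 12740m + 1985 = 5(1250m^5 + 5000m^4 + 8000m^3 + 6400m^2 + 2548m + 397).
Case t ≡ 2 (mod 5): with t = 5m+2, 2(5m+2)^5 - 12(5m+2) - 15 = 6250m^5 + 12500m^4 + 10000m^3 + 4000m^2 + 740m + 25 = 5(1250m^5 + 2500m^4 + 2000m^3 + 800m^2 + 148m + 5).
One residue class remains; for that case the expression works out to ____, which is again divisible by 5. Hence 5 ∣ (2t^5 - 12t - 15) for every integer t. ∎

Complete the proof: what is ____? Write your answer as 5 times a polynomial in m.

5(1250m^5 + 3750m^4 + 4500m^3 + 2700m^2 + 798m + 87)

The residues treated are {1, 0, 4, 2}, so the missing case is t ≡ 3 (mod 5); write t = 5m+3.
Then 2(5m+3)^5 - 12(5m+3) - 15 = 6250m^5 + 18750m^4 + 22500m^3 + 13500m^2 + 3990m + 435 = 5(1250m^5 + 3750m^4 + 4500m^3 + 2700m^2 + 798m + 87).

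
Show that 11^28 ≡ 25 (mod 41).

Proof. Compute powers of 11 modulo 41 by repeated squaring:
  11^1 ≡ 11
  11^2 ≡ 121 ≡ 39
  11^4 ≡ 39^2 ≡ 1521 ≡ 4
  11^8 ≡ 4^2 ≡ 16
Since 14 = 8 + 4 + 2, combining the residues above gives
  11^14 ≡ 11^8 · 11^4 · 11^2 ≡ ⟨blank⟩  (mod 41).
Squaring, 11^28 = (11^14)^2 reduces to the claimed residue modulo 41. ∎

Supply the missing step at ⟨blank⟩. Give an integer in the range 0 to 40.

36

Multiply the listed residues: 16 · 4 · 39 = 64 → 2496.
Reducing modulo 41: 2496 = 60·41 + 36, so 11^14 ≡ 36.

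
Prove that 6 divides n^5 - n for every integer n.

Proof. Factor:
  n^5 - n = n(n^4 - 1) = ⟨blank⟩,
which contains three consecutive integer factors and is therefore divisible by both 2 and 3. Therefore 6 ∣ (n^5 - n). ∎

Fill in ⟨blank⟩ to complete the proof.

n^4 - 1 = (n^2 - 1)(n^2 + 1), and n^2 - 1 = (n-1)(n+1).
So n(n^4 - 1) = (n - 1)n(n + 1)(n^2 + 1).

(n - 1)n(n + 1)(n^2 + 1)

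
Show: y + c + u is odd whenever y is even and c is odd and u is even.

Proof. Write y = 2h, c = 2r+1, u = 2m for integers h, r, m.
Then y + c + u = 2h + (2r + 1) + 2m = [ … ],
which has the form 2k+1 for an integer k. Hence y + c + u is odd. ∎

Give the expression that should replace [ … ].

2(h + m + r) + 1

Expanding: 2h + (2r + 1) + 2m = 2h + 2m + 2r + 1.
Every term except the constant is even, so this is 2(h + m + r) + 1,
and h + m + r ∈ ℤ gives the required form.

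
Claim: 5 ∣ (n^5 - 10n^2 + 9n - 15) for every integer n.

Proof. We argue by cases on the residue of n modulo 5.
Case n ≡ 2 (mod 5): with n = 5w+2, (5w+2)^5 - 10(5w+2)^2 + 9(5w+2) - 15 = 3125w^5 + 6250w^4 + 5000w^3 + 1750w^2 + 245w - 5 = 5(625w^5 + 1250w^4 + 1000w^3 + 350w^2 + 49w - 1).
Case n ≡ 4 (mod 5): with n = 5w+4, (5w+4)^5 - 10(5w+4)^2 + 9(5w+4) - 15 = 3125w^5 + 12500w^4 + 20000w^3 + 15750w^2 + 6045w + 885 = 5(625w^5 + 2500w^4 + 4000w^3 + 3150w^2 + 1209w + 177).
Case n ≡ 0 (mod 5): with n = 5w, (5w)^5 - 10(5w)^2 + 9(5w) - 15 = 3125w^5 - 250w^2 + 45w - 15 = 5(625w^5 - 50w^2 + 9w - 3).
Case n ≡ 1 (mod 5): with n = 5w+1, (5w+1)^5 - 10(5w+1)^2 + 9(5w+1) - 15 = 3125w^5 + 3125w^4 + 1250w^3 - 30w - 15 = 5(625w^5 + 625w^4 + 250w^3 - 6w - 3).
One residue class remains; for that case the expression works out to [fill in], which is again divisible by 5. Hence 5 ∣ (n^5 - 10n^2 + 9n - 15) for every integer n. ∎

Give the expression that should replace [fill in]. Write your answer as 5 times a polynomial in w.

The residues treated are {2, 4, 0, 1}, so the missing case is n ≡ 3 (mod 5); write n = 5w+3.
Then (5w+3)^5 - 10(5w+3)^2 + 9(5w+3) - 15 = 3125w^5 + 9375w^4 + 11250w^3 + 6500w^2 + 1770w + 165 = 5(625w^5 + 1875w^4 + 2250w^3 + 1300w^2 + 354w + 33).

5(625w^5 + 1875w^4 + 2250w^3 + 1300w^2 + 354w + 33)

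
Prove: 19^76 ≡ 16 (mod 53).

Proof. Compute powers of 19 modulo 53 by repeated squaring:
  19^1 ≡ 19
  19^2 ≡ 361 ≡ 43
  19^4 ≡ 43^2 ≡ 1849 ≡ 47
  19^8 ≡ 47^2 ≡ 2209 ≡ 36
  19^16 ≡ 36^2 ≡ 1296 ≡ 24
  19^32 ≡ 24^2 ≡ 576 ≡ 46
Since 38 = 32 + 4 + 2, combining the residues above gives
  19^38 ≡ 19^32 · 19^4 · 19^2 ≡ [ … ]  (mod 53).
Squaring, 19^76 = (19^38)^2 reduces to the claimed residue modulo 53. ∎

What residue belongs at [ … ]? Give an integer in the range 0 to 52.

Multiply the listed residues: 46 · 47 · 43 = 2162 → 92966.
Reducing modulo 53: 92966 = 1754·53 + 4, so 19^38 ≡ 4.

4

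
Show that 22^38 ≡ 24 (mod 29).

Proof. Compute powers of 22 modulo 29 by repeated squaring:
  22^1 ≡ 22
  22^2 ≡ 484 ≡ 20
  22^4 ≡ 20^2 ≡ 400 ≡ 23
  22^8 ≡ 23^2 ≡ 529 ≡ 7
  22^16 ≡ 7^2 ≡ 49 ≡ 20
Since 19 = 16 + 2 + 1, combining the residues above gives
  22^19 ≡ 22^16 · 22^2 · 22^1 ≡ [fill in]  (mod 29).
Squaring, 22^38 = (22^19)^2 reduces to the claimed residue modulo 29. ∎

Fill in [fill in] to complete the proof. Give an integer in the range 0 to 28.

22^16 · 22^2 · 22^1 ≡ 20 · 20 · 22 = 8800.
8800 mod 29 = 13, so 22^19 ≡ 13 (mod 29).

13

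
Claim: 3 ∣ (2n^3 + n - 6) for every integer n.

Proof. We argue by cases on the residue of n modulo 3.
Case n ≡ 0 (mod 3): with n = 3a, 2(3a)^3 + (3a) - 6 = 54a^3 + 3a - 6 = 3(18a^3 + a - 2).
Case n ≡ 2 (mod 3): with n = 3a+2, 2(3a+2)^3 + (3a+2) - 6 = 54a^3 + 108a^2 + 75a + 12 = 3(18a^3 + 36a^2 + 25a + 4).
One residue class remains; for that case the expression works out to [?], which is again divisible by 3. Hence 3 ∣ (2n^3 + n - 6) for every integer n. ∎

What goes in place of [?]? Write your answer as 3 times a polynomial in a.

3(18a^3 + 18a^2 + 7a - 1)

Only n ≡ 1 (mod 3) is unaccounted for. Put n = 3a+1:
2(3a+1)^3 + (3a+1) - 6 expands to 54a^3 + 54a^2 + 21a - 3,
and factoring out 3 leaves 3(18a^3 + 18a^2 + 7a - 1).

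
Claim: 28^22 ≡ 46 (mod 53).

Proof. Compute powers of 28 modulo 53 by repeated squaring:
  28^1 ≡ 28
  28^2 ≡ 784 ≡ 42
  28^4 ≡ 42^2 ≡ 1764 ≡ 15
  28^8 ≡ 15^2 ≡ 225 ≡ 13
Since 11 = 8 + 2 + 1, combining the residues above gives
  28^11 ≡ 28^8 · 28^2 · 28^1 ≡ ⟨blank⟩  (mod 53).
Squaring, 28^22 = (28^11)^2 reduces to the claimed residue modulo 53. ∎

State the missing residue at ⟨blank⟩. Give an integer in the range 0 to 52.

28^8 · 28^2 · 28^1 ≡ 13 · 42 · 28 = 15288.
15288 mod 53 = 24, so 28^11 ≡ 24 (mod 53).

24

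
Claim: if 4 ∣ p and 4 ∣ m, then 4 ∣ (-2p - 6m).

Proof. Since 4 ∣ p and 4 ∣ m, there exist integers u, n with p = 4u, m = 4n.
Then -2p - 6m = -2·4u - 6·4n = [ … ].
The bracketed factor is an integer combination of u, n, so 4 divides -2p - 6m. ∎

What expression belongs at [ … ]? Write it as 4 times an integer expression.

4(-6n - 2u)

Pull the common 4 out of every term: -2·4u - 6·4n = 4(-6n - 2u).
-6n - 2u is an integer, which exhibits the divisibility.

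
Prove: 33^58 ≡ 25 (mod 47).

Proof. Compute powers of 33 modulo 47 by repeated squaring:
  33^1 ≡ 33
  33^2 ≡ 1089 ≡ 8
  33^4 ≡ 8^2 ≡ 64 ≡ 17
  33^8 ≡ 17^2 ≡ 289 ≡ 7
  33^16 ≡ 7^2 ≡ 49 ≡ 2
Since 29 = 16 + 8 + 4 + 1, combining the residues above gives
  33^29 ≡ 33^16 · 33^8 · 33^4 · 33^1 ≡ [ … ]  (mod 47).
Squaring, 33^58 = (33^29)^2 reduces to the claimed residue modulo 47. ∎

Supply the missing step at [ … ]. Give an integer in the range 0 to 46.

33^16 · 33^8 · 33^4 · 33^1 ≡ 2 · 7 · 17 · 33 = 7854.
7854 mod 47 = 5, so 33^29 ≡ 5 (mod 47).

5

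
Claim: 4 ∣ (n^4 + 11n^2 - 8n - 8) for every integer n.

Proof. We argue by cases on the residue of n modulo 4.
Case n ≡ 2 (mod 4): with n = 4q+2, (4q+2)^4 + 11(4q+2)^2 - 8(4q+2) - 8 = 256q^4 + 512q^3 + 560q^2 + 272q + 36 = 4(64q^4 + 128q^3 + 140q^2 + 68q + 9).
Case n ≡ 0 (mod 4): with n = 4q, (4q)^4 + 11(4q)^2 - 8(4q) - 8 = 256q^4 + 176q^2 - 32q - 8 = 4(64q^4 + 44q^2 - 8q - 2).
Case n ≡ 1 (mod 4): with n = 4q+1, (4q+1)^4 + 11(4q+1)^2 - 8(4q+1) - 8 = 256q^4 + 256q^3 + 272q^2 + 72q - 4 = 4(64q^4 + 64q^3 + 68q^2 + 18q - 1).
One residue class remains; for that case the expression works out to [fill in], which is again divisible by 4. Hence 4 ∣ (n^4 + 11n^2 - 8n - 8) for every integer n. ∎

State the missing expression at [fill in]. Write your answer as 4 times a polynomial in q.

The residues treated are {2, 0, 1}, so the missing case is n ≡ 3 (mod 4); write n = 4q+3.
Then (4q+3)^4 + 11(4q+3)^2 - 8(4q+3) - 8 = 256q^4 + 768q^3 + 1040q^2 + 664q + 148 = 4(64q^4 + 192q^3 + 260q^2 + 166q + 37).

4(64q^4 + 192q^3 + 260q^2 + 166q + 37)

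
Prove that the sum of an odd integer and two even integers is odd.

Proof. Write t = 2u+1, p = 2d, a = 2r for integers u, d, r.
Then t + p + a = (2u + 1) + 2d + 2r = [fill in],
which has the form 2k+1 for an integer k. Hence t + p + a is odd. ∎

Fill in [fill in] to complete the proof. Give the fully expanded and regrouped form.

2(d + r + u) + 1

Expanding: (2u + 1) + 2d + 2r = 2d + 2r + 2u + 1.
Every term except the constant is even, so this is 2(d + r + u) + 1,
and d + r + u ∈ ℤ gives the required form.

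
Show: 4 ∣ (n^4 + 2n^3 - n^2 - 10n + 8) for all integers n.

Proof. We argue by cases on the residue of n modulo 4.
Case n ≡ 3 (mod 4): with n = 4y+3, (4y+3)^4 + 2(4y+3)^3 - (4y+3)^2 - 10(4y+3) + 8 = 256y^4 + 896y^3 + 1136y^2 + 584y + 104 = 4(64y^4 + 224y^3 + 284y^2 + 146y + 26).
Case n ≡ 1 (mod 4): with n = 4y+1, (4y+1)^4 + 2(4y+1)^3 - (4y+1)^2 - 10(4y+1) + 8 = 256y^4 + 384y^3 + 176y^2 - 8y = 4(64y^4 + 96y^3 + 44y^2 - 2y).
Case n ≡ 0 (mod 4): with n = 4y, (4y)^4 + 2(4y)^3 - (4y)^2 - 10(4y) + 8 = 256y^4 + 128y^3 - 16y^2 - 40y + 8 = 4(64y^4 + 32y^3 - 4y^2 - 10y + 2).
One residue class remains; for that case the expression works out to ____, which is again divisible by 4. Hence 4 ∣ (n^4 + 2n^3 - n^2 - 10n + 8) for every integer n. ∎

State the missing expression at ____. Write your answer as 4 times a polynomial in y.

4(64y^4 + 160y^3 + 140y^2 + 42y + 4)

The residues treated are {3, 1, 0}, so the missing case is n ≡ 2 (mod 4); write n = 4y+2.
Then (4y+2)^4 + 2(4y+2)^3 - (4y+2)^2 - 10(4y+2) + 8 = 256y^4 + 640y^3 + 560y^2 + 168y + 16 = 4(64y^4 + 160y^3 + 140y^2 + 42y + 4).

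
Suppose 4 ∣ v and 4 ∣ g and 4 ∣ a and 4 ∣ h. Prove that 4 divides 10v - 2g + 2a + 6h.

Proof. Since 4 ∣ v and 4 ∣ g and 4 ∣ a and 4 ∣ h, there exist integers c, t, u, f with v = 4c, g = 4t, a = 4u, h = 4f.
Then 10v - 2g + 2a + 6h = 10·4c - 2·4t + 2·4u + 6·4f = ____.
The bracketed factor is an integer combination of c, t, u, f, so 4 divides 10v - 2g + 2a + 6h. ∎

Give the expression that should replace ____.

Each term has a factor of 4: 10·4c - 2·4t + 2·4u + 6·4f = 4·(10c + 6f - 2t + 2u).
Since 10c + 6f - 2t + 2u is an integer, 4 ∣ (10v - 2g + 2a + 6h).

4(10c + 6f - 2t + 2u)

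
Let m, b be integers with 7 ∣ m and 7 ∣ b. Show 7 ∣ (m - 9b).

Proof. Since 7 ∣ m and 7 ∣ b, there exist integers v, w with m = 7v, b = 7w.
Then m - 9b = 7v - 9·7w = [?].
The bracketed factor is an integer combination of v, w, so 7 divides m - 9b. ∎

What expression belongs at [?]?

7(v - 9w)

Each term has a factor of 7: 7v - 9·7w = 7·(v - 9w).
Since v - 9w is an integer, 7 ∣ (m - 9b).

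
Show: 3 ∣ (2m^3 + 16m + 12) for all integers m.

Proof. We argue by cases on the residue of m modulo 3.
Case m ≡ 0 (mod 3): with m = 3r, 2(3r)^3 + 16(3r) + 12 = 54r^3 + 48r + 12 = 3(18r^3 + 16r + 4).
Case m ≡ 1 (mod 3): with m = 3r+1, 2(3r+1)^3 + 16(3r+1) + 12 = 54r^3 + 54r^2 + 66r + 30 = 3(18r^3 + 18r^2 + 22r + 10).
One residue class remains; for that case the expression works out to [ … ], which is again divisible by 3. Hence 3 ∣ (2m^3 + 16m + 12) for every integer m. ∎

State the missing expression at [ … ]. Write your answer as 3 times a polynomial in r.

3(18r^3 + 36r^2 + 40r + 20)

Only m ≡ 2 (mod 3) is unaccounted for. Put m = 3r+2:
2(3r+2)^3 + 16(3r+2) + 12 expands to 54r^3 + 108r^2 + 120r + 60,
and factoring out 3 leaves 3(18r^3 + 36r^2 + 40r + 20).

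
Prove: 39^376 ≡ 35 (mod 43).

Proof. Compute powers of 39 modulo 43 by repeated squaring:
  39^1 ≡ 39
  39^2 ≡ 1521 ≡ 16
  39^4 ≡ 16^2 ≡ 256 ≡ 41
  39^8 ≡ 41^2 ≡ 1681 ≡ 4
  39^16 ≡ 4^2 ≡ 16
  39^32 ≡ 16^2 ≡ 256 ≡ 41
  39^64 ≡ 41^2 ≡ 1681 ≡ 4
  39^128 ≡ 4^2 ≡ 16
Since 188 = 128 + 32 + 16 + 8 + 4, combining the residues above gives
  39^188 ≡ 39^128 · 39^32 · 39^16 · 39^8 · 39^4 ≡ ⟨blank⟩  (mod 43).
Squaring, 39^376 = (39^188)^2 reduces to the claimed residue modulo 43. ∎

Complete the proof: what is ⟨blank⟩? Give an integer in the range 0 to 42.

11

39^128 · 39^32 · 39^16 · 39^8 · 39^4 ≡ 16 · 41 · 16 · 4 · 41 = 1721344.
1721344 mod 43 = 11, so 39^188 ≡ 11 (mod 43).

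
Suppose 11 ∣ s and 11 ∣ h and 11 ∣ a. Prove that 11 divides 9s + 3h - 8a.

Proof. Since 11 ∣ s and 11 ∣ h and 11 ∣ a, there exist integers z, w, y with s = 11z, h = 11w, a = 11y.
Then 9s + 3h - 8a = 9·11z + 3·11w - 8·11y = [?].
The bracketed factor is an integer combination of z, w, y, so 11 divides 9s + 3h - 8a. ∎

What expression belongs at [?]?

Pull the common 11 out of every term: 9·11z + 3·11w - 8·11y = 11(3w - 8y + 9z).
3w - 8y + 9z is an integer, which exhibits the divisibility.

11(3w - 8y + 9z)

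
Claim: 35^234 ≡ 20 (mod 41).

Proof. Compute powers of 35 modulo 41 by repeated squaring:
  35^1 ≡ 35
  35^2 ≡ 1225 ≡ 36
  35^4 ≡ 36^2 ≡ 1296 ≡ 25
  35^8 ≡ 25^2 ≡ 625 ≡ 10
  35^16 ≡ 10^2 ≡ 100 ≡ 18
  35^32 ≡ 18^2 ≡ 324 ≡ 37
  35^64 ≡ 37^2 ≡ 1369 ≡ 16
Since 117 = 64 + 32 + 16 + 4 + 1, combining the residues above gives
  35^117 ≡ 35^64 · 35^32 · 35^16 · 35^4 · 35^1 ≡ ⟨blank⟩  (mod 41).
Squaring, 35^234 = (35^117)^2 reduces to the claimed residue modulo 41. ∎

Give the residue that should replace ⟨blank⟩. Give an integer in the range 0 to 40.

Multiply the listed residues: 16 · 37 · 18 · 25 · 35 = 592 → 10656 → 266400 → 9324000.
Reducing modulo 41: 9324000 = 227414·41 + 26, so 35^117 ≡ 26.

26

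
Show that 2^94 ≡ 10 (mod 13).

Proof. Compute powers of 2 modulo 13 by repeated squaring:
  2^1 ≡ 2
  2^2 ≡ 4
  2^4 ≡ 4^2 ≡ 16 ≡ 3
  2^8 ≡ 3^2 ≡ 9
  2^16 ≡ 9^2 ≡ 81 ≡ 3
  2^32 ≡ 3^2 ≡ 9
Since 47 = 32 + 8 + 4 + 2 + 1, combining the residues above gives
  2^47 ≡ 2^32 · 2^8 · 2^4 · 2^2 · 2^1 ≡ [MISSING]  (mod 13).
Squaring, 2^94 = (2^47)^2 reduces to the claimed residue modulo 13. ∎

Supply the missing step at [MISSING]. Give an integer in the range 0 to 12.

2^32 · 2^8 · 2^4 · 2^2 · 2^1 ≡ 9 · 9 · 3 · 4 · 2 = 1944.
1944 mod 13 = 7, so 2^47 ≡ 7 (mod 13).

7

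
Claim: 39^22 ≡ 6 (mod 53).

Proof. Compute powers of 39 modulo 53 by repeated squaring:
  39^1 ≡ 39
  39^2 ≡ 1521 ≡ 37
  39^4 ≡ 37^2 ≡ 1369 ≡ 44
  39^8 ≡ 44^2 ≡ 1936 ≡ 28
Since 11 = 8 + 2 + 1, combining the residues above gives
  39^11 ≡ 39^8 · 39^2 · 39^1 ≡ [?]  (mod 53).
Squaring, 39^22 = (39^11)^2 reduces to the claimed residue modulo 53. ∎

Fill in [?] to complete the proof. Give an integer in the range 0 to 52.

18

39^8 · 39^2 · 39^1 ≡ 28 · 37 · 39 = 40404.
40404 mod 53 = 18, so 39^11 ≡ 18 (mod 53).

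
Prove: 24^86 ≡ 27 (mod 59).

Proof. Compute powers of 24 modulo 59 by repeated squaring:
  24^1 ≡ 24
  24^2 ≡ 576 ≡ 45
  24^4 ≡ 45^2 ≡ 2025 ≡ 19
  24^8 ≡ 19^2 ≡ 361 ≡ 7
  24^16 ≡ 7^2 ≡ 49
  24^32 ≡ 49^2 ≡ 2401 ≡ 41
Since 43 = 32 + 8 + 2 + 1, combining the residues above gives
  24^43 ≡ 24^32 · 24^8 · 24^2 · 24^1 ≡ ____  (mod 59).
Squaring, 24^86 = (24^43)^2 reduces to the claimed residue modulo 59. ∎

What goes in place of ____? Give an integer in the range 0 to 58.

33

Multiply the listed residues: 41 · 7 · 45 · 24 = 287 → 12915 → 309960.
Reducing modulo 59: 309960 = 5253·59 + 33, so 24^43 ≡ 33.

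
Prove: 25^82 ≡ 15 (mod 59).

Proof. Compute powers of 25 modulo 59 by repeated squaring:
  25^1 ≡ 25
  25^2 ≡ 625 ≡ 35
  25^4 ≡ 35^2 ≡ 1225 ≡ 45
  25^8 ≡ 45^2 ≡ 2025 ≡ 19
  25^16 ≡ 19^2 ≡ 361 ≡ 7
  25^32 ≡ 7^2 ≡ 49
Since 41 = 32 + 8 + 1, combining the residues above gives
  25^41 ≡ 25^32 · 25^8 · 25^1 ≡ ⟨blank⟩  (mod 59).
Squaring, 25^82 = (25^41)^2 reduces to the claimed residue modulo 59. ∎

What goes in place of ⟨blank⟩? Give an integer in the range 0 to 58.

25^32 · 25^8 · 25^1 ≡ 49 · 19 · 25 = 23275.
23275 mod 59 = 29, so 25^41 ≡ 29 (mod 59).

29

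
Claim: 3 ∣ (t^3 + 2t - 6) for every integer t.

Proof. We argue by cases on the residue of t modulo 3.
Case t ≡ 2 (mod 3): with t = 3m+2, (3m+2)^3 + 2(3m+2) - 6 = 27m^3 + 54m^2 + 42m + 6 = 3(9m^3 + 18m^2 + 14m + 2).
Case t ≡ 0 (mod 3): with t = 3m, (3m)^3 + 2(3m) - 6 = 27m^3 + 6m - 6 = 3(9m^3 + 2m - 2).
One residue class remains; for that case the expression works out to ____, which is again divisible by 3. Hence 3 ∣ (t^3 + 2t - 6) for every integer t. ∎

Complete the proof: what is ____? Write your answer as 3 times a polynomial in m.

Only t ≡ 1 (mod 3) is unaccounted for. Put t = 3m+1:
(3m+1)^3 + 2(3m+1) - 6 expands to 27m^3 + 27m^2 + 15m - 3,
and factoring out 3 leaves 3(9m^3 + 9m^2 + 5m - 1).

3(9m^3 + 9m^2 + 5m - 1)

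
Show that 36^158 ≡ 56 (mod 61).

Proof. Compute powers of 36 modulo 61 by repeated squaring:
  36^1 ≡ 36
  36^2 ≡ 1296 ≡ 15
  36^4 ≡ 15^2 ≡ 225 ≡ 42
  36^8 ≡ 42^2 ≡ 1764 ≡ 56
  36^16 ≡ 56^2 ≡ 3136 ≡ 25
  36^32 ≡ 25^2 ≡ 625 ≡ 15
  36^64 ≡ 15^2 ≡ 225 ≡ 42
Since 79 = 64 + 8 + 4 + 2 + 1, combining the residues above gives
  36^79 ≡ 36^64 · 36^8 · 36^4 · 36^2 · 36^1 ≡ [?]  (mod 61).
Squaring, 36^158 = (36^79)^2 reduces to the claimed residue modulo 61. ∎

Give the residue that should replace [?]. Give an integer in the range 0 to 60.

Multiply the listed residues: 42 · 56 · 42 · 15 · 36 = 2352 → 98784 → 1481760 → 53343360.
Reducing modulo 61: 53343360 = 874481·61 + 19, so 36^79 ≡ 19.

19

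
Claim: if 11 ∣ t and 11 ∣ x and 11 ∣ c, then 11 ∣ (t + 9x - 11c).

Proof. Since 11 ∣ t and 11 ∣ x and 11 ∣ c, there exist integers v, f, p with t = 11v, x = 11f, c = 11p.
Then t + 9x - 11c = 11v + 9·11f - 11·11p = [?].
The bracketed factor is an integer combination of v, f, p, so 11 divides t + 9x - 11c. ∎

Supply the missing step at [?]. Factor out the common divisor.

Pull the common 11 out of every term: 11v + 9·11f - 11·11p = 11(9f - 11p + v).
9f - 11p + v is an integer, which exhibits the divisibility.

11(9f - 11p + v)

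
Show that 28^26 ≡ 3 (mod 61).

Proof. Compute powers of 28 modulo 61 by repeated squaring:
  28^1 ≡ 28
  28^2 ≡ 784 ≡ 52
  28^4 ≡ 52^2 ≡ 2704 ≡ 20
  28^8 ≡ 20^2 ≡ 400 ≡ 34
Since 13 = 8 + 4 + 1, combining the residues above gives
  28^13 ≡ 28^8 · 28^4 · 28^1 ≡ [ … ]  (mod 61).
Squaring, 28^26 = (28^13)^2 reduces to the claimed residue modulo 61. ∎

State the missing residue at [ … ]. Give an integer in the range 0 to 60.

Multiply the listed residues: 34 · 20 · 28 = 680 → 19040.
Reducing modulo 61: 19040 = 312·61 + 8, so 28^13 ≡ 8.

8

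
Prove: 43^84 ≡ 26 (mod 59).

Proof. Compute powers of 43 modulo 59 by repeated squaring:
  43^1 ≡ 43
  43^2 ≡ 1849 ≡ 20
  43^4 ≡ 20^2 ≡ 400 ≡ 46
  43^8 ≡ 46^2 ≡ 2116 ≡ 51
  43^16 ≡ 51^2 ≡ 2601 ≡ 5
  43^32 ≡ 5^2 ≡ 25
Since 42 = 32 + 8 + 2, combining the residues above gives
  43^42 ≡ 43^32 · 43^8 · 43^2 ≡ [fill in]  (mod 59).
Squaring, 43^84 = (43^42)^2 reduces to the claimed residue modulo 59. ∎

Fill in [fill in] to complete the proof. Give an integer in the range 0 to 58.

43^32 · 43^8 · 43^2 ≡ 25 · 51 · 20 = 25500.
25500 mod 59 = 12, so 43^42 ≡ 12 (mod 59).

12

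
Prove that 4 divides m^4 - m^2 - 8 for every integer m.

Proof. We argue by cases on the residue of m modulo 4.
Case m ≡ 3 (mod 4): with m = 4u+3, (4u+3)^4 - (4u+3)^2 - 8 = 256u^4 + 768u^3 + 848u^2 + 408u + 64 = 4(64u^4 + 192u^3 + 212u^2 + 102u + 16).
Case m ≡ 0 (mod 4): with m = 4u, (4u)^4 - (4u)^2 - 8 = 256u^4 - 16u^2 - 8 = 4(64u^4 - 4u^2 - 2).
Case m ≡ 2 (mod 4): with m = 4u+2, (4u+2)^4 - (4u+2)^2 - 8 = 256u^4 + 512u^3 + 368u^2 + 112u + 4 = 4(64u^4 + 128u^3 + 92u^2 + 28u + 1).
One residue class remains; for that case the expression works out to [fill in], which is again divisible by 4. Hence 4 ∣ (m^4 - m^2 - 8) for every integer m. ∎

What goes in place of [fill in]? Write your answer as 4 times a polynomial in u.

The residues treated are {3, 0, 2}, so the missing case is m ≡ 1 (mod 4); write m = 4u+1.
Then (4u+1)^4 - (4u+1)^2 - 8 = 256u^4 + 256u^3 + 80u^2 + 8u - 8 = 4(64u^4 + 64u^3 + 20u^2 + 2u - 2).

4(64u^4 + 64u^3 + 20u^2 + 2u - 2)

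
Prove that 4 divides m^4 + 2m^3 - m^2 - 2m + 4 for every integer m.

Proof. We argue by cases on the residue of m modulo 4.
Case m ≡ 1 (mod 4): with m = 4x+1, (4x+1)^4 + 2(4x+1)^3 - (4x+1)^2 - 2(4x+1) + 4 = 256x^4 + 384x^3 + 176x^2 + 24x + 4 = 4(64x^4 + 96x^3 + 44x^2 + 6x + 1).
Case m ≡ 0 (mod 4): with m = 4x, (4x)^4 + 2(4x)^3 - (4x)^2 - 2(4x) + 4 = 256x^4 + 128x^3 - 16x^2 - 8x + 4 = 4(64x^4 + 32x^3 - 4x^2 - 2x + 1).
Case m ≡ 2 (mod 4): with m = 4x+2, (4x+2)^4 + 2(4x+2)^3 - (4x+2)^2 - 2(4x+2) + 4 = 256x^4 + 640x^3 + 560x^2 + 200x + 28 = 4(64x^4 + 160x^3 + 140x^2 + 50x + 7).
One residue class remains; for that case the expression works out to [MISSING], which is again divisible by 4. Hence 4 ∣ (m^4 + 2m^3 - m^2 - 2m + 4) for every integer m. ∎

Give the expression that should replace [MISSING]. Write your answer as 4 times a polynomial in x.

4(64x^4 + 224x^3 + 284x^2 + 154x + 31)

Only m ≡ 3 (mod 4) is unaccounted for. Put m = 4x+3:
(4x+3)^4 + 2(4x+3)^3 - (4x+3)^2 - 2(4x+3) + 4 expands to 256x^4 + 896x^3 + 1136x^2 + 616x + 124,
and factoring out 4 leaves 4(64x^4 + 224x^3 + 284x^2 + 154x + 31).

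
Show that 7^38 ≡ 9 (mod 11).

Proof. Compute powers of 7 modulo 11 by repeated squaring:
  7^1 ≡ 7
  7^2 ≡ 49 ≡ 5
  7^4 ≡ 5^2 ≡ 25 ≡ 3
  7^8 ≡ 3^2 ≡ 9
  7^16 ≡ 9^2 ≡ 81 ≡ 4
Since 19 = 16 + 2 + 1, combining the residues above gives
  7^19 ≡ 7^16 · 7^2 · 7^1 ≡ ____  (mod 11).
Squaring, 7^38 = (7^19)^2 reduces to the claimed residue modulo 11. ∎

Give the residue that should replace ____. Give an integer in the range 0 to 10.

Multiply the listed residues: 4 · 5 · 7 = 20 → 140.
Reducing modulo 11: 140 = 12·11 + 8, so 7^19 ≡ 8.

8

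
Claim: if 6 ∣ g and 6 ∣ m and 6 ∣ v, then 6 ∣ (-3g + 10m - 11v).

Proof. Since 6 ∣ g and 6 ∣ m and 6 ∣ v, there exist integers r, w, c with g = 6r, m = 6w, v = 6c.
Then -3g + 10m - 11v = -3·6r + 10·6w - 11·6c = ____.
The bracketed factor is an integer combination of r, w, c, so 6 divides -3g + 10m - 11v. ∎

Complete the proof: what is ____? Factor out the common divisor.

Pull the common 6 out of every term: -3·6r + 10·6w - 11·6c = 6(-11c - 3r + 10w).
-11c - 3r + 10w is an integer, which exhibits the divisibility.

6(-11c - 3r + 10w)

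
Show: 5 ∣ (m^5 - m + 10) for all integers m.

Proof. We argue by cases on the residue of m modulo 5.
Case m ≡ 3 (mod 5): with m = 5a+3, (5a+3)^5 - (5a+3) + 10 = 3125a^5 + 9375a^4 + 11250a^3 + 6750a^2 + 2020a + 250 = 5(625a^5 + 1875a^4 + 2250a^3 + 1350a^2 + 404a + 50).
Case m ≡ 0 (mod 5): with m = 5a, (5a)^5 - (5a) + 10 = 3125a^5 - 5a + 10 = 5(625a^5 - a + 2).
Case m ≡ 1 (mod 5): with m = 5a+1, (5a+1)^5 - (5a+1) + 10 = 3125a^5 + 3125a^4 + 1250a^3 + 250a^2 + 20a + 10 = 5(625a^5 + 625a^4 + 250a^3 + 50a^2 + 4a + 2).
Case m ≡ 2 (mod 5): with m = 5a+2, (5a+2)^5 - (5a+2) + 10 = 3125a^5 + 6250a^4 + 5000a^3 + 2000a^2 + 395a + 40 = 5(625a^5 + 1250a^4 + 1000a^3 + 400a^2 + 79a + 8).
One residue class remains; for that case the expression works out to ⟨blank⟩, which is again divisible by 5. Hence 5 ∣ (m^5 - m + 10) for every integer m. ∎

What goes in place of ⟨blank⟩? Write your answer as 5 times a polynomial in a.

5(625a^5 + 2500a^4 + 4000a^3 + 3200a^2 + 1279a + 206)

The residues treated are {3, 0, 1, 2}, so the missing case is m ≡ 4 (mod 5); write m = 5a+4.
Then (5a+4)^5 - (5a+4) + 10 = 3125a^5 + 12500a^4 + 20000a^3 + 16000a^2 + 6395a + 1030 = 5(625a^5 + 2500a^4 + 4000a^3 + 3200a^2 + 1279a + 206).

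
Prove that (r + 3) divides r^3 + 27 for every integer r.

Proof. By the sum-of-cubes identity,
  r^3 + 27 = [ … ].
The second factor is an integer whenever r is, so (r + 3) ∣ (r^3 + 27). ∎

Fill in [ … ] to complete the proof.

Polynomial division of r^3 + 27 by r + 3 leaves remainder 0 and quotient r^2 - 3r + 9.
Hence r^3 + 27 = (r + 3)(r^2 - 3r + 9).

(r + 3)(r^2 - 3r + 9)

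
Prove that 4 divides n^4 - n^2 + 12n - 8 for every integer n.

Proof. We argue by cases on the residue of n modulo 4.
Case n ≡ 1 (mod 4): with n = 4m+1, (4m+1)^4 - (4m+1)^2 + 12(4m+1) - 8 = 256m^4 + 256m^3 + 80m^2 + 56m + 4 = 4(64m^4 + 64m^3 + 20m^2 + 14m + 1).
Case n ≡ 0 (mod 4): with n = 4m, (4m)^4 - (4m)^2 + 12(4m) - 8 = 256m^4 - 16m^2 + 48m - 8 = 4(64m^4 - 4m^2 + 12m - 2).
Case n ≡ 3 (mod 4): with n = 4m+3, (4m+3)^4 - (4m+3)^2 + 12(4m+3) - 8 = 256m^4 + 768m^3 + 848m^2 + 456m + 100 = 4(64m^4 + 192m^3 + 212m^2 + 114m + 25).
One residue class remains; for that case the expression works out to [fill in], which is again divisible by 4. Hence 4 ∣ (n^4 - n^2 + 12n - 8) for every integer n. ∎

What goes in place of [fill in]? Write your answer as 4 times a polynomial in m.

4(64m^4 + 128m^3 + 92m^2 + 40m + 7)

The residues treated are {1, 0, 3}, so the missing case is n ≡ 2 (mod 4); write n = 4m+2.
Then (4m+2)^4 - (4m+2)^2 + 12(4m+2) - 8 = 256m^4 + 512m^3 + 368m^2 + 160m + 28 = 4(64m^4 + 128m^3 + 92m^2 + 40m + 7).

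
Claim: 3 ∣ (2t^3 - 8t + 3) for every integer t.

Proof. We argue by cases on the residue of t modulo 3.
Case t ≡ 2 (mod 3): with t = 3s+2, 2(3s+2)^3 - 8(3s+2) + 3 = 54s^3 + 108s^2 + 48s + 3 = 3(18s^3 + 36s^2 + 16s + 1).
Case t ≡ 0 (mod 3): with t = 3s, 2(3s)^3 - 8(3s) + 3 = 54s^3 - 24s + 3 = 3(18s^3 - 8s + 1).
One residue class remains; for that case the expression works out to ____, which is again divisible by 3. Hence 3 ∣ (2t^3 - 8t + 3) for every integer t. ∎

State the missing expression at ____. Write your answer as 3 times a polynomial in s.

The residues treated are {2, 0}, so the missing case is t ≡ 1 (mod 3); write t = 3s+1.
Then 2(3s+1)^3 - 8(3s+1) + 3 = 54s^3 + 54s^2 - 6s - 3 = 3(18s^3 + 18s^2 - 2s - 1).

3(18s^3 + 18s^2 - 2s - 1)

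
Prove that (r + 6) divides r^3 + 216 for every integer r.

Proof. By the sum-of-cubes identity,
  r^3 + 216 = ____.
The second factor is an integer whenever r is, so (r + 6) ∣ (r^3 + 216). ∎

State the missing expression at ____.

(r + 6)(r^2 - 6r + 36)

Polynomial division of r^3 + 216 by r + 6 leaves remainder 0 and quotient r^2 - 6r + 36.
Hence r^3 + 216 = (r + 6)(r^2 - 6r + 36).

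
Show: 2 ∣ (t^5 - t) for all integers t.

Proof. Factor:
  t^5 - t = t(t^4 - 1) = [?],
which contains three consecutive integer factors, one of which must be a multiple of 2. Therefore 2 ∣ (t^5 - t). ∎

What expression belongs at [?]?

t^4 - 1 = (t^2 - 1)(t^2 + 1), and t^2 - 1 = (t-1)(t+1).
So t(t^4 - 1) = (t - 1)t(t + 1)(t^2 + 1).

(t - 1)t(t + 1)(t^2 + 1)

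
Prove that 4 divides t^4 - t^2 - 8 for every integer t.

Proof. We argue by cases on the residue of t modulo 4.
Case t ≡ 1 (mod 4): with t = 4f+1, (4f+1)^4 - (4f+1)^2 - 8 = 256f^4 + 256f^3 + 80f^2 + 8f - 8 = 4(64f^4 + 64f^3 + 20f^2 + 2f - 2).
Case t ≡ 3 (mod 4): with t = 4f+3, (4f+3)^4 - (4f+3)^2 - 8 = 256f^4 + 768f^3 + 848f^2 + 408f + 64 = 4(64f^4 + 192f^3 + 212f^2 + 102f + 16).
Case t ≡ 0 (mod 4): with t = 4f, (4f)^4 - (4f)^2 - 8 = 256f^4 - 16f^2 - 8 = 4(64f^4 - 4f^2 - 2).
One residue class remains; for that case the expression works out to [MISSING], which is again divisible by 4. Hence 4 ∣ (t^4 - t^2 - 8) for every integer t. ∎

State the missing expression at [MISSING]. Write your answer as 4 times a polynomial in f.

The residues treated are {1, 3, 0}, so the missing case is t ≡ 2 (mod 4); write t = 4f+2.
Then (4f+2)^4 - (4f+2)^2 - 8 = 256f^4 + 512f^3 + 368f^2 + 112f + 4 = 4(64f^4 + 128f^3 + 92f^2 + 28f + 1).

4(64f^4 + 128f^3 + 92f^2 + 28f + 1)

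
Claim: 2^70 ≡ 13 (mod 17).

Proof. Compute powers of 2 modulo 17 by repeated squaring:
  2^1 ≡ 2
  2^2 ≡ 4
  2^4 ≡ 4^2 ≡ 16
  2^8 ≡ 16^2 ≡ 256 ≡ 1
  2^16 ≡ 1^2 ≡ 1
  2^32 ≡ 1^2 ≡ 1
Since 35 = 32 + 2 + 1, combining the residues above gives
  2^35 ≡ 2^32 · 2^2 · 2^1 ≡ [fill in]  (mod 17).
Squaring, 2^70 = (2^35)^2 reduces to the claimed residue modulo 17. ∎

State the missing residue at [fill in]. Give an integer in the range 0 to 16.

8

Multiply the listed residues: 1 · 4 · 2 = 4 → 8.
Reducing modulo 17: 8 = 0·17 + 8, so 2^35 ≡ 8.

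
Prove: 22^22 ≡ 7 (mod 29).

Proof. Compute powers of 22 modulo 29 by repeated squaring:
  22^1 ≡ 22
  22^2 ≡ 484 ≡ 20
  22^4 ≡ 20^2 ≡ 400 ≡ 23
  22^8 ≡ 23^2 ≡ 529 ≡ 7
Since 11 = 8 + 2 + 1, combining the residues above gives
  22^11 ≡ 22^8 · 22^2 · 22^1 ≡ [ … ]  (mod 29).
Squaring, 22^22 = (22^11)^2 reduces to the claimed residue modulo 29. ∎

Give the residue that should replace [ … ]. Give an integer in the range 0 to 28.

6

Multiply the listed residues: 7 · 20 · 22 = 140 → 3080.
Reducing modulo 29: 3080 = 106·29 + 6, so 22^11 ≡ 6.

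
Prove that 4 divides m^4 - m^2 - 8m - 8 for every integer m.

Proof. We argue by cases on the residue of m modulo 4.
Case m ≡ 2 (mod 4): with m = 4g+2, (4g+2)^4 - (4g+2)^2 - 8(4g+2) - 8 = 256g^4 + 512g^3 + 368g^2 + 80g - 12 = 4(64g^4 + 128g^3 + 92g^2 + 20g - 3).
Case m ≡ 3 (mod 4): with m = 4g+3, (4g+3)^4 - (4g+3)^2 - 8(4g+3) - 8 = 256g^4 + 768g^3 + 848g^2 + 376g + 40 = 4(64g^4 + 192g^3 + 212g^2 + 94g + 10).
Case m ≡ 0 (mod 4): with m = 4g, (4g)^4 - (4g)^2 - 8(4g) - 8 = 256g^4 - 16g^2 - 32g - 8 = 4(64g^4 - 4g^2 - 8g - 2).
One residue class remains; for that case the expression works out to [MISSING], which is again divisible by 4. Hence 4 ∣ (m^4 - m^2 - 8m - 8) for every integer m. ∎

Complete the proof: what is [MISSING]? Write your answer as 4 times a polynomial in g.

4(64g^4 + 64g^3 + 20g^2 - 6g - 4)

The residues treated are {2, 3, 0}, so the missing case is m ≡ 1 (mod 4); write m = 4g+1.
Then (4g+1)^4 - (4g+1)^2 - 8(4g+1) - 8 = 256g^4 + 256g^3 + 80g^2 - 24g - 16 = 4(64g^4 + 64g^3 + 20g^2 - 6g - 4).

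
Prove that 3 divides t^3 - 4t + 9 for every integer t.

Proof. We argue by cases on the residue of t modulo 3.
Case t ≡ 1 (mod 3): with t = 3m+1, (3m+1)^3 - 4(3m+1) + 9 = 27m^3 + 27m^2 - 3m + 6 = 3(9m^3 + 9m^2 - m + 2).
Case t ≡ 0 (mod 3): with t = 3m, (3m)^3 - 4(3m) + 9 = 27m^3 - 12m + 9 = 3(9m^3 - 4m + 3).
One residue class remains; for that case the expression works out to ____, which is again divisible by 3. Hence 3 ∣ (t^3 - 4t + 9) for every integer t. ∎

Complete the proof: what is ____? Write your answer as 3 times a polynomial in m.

The residues treated are {1, 0}, so the missing case is t ≡ 2 (mod 3); write t = 3m+2.
Then (3m+2)^3 - 4(3m+2) + 9 = 27m^3 + 54m^2 + 24m + 9 = 3(9m^3 + 18m^2 + 8m + 3).

3(9m^3 + 18m^2 + 8m + 3)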